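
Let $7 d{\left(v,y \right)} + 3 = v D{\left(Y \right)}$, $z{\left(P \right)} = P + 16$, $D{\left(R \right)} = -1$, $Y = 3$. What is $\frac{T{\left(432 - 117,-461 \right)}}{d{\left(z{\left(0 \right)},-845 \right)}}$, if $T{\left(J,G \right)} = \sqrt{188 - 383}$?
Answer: $- \frac{7 i \sqrt{195}}{19} \approx - 5.1447 i$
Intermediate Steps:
$z{\left(P \right)} = 16 + P$
$d{\left(v,y \right)} = - \frac{3}{7} - \frac{v}{7}$ ($d{\left(v,y \right)} = - \frac{3}{7} + \frac{v \left(-1\right)}{7} = - \frac{3}{7} + \frac{\left(-1\right) v}{7} = - \frac{3}{7} - \frac{v}{7}$)
$T{\left(J,G \right)} = i \sqrt{195}$ ($T{\left(J,G \right)} = \sqrt{-195} = i \sqrt{195}$)
$\frac{T{\left(432 - 117,-461 \right)}}{d{\left(z{\left(0 \right)},-845 \right)}} = \frac{i \sqrt{195}}{- \frac{3}{7} - \frac{16 + 0}{7}} = \frac{i \sqrt{195}}{- \frac{3}{7} - \frac{16}{7}} = \frac{i \sqrt{195}}{- \frac{19}{7}} = i \sqrt{195} \left(- \frac{7}{19}\right) = - \frac{7 i \sqrt{195}}{19}$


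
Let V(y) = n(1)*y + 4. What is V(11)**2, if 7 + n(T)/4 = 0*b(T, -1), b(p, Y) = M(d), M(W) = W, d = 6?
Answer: 92416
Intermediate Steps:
b(p, Y) = 6
n(T) = -28 (n(T) = -28 + 4*(0*6) = -28 + 4*0 = -28 + 0 = -28)
V(y) = 4 - 28*y (V(y) = -28*y + 4 = 4 - 28*y)
V(11)**2 = (4 - 28*11)**2 = (4 - 308)**2 = (-304)**2 = 92416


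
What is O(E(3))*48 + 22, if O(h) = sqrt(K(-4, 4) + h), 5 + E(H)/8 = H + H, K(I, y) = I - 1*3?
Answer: 70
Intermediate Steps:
K(I, y) = -3 + I (K(I, y) = I - 3 = -3 + I)
E(H) = -40 + 16*H (E(H) = -40 + 8*(H + H) = -40 + 8*(2*H) = -40 + 16*H)
O(h) = sqrt(-7 + h) (O(h) = sqrt((-3 - 4) + h) = sqrt(-7 + h))
O(E(3))*48 + 22 = sqrt(-7 + (-40 + 16*3))*48 + 22 = sqrt(-7 + (-40 + 48))*48 + 22 = sqrt(-7 + 8)*48 + 22 = sqrt(1)*48 + 22 = 1*48 + 22 = 48 + 22 = 70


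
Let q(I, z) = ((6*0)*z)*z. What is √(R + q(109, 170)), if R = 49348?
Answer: 26*√73 ≈ 222.14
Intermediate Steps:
q(I, z) = 0 (q(I, z) = (0*z)*z = 0*z = 0)
√(R + q(109, 170)) = √(49348 + 0) = √49348 = 26*√73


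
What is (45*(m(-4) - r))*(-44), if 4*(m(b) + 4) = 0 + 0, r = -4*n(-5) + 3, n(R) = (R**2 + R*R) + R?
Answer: -342540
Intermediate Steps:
n(R) = R + 2*R**2 (n(R) = (R**2 + R**2) + R = 2*R**2 + R = R + 2*R**2)
r = -177 (r = -(-20)*(1 + 2*(-5)) + 3 = -(-20)*(1 - 10) + 3 = -(-20)*(-9) + 3 = -4*45 + 3 = -180 + 3 = -177)
m(b) = -4 (m(b) = -4 + (0 + 0)/4 = -4 + (1/4)*0 = -4 + 0 = -4)
(45*(m(-4) - r))*(-44) = (45*(-4 - 1*(-177)))*(-44) = (45*(-4 + 177))*(-44) = (45*173)*(-44) = 7785*(-44) = -342540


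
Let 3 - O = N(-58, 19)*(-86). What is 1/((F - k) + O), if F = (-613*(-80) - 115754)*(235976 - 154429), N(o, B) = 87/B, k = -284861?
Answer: -19/103360784704 ≈ -1.8382e-10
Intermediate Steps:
O = 7539/19 (O = 3 - 87/19*(-86) = 3 - 87*(1/19)*(-86) = 3 - 87*(-86)/19 = 3 - 1*(-7482/19) = 3 + 7482/19 = 7539/19 ≈ 396.79)
F = -5440326558 (F = (49040 - 115754)*81547 = -66714*81547 = -5440326558)
1/((F - k) + O) = 1/((-5440326558 - 1*(-284861)) + 7539/19) = 1/((-5440326558 + 284861) + 7539/19) = 1/(-5440041697 + 7539/19) = 1/(-103360784704/19) = -19/103360784704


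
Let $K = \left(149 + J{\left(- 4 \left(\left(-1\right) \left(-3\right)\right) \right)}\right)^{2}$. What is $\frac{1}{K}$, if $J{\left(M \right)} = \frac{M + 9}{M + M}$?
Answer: $\frac{64}{1423249} \approx 4.4968 \cdot 10^{-5}$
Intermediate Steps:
$J{\left(M \right)} = \frac{9 + M}{2 M}$
$K = \frac{1423249}{64}$ ($K = \left(149 + \frac{9 - 4 \left(\left(-1\right) \left(-3\right)\right)}{2 \left(- 4 \left(\left(-1\right) \left(-3\right)\right)\right)}\right)^{2} = \left(149 + \frac{9 - 12}{2 \left(\left(-4\right) 3\right)}\right)^{2} = \left(149 + \frac{9 - 12}{2 \left(-12\right)}\right)^{2} = \left(149 + \frac{1}{2} \left(- \frac{1}{12}\right) \left(-3\right)\right)^{2} = \left(149 + \frac{1}{8}\right)^{2} = \left(\frac{1193}{8}\right)^{2} = \frac{1423249}{64} \approx 22238.0$)
$\frac{1}{K} = \frac{1}{\frac{1423249}{64}} = \frac{64}{1423249}$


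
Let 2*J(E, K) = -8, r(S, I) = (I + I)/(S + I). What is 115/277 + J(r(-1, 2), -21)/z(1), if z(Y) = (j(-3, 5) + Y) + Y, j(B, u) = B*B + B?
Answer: -47/554 ≈ -0.084838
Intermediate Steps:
r(S, I) = 2*I/(I + S) (r(S, I) = (2*I)/(I + S) = 2*I/(I + S))
J(E, K) = -4 (J(E, K) = (1/2)*(-8) = -4)
j(B, u) = B + B**2 (j(B, u) = B**2 + B = B + B**2)
z(Y) = 6 + 2*Y (z(Y) = (-3*(1 - 3) + Y) + Y = (-3*(-2) + Y) + Y = (6 + Y) + Y = 6 + 2*Y)
115/277 + J(r(-1, 2), -21)/z(1) = 115/277 - 4/(6 + 2*1) = 115*(1/277) - 4/(6 + 2) = 115/277 - 4/8 = 115/277 - 4*1/8 = 115/277 - 1/2 = -47/554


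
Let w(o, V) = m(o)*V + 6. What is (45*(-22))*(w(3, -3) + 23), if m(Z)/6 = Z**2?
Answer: 131670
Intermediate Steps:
m(Z) = 6*Z**2
w(o, V) = 6 + 6*V*o**2 (w(o, V) = (6*o**2)*V + 6 = 6*V*o**2 + 6 = 6 + 6*V*o**2)
(45*(-22))*(w(3, -3) + 23) = (45*(-22))*((6 + 6*(-3)*3**2) + 23) = -990*((6 + 6*(-3)*9) + 23) = -990*((6 - 162) + 23) = -990*(-156 + 23) = -990*(-133) = 131670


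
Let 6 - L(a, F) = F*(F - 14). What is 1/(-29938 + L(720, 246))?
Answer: -1/87004 ≈ -1.1494e-5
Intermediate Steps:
L(a, F) = 6 - F*(-14 + F) (L(a, F) = 6 - F*(F - 14) = 6 - F*(-14 + F))
1/(-29938 + L(720, 246)) = 1/(-29938 + (6 - 1*246² + 14*246)) = 1/(-29938 + (6 - 1*60516 + 3444)) = 1/(-29938 + (6 - 60516 + 3444)) = 1/(-29938 - 57066) = 1/(-87004) = -1/87004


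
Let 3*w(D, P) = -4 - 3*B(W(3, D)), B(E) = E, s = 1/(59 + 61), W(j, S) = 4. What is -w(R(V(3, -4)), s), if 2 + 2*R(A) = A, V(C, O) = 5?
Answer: 16/3 ≈ 5.3333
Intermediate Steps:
R(A) = -1 + A/2
s = 1/120 ≈ 0.0083333
w(D, P) = -16/3 (w(D, P) = (-4 - 3*4)/3 = (-4 - 12)/3 = (⅓)*(-16) = -16/3)
-w(R(V(3, -4)), s) = -1*(-16/3) = 16/3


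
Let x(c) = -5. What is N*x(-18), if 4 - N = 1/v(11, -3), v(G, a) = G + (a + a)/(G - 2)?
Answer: -605/31 ≈ -19.516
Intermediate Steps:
v(G, a) = G + 2*a/(-2 + G) (v(G, a) = G + (2*a)/(-2 + G) = G + 2*a/(-2 + G))
N = 121/31 (N = 4 - 1/((11² - 2*11 + 2*(-3))/(-2 + 11)) = 4 - 1/((121 - 22 - 6)/9) = 4 - 1/((⅑)*93) = 4 - 1/31/3 = 4 - 1*3/31 = 4 - 3/31 = 121/31 ≈ 3.9032)
N*x(-18) = (121/31)*(-5) = -605/31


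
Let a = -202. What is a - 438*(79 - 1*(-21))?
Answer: -44002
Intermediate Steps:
a - 438*(79 - 1*(-21)) = -202 - 438*(79 - 1*(-21)) = -202 - 438*(79 + 21) = -202 - 438*100 = -202 - 43800 = -44002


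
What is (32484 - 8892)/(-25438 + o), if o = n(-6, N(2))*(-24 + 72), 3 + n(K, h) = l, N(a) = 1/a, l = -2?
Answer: -11796/12839 ≈ -0.91876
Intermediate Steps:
n(K, h) = -5 (n(K, h) = -3 - 2 = -5)
o = -240 (o = -5*(-24 + 72) = -5*48 = -240)
(32484 - 8892)/(-25438 + o) = (32484 - 8892)/(-25438 - 240) = 23592/(-25678) = 23592*(-1/25678) = -11796/12839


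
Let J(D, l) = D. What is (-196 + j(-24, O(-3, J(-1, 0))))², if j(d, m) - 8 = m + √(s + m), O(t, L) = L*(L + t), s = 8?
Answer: 33868 - 736*√3 ≈ 32593.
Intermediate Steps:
j(d, m) = 8 + m + √(8 + m) (j(d, m) = 8 + (m + √(8 + m)) = 8 + m + √(8 + m))
(-196 + j(-24, O(-3, J(-1, 0))))² = (-196 + (8 - (-1 - 3) + √(8 - (-1 - 3))))² = (-196 + (8 - 1*(-4) + √(8 - 1*(-4))))² = (-196 + (8 + 4 + √(8 + 4)))² = (-196 + (8 + 4 + √12))² = (-196 + (8 + 4 + 2*√3))² = (-196 + (12 + 2*√3))² = (-184 + 2*√3)²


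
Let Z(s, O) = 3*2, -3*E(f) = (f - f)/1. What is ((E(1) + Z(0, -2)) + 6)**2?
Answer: 144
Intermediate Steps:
E(f) = 0 (E(f) = -(f - f)/(3*1) = -0 = -1/3*0 = 0)
Z(s, O) = 6
((E(1) + Z(0, -2)) + 6)**2 = ((0 + 6) + 6)**2 = (6 + 6)**2 = 12**2 = 144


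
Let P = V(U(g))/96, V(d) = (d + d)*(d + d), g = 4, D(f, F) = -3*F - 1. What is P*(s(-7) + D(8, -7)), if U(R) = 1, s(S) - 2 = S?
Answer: 5/8 ≈ 0.62500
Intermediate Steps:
s(S) = 2 + S
D(f, F) = -1 - 3*F
V(d) = 4*d**2 (V(d) = (2*d)*(2*d) = 4*d**2)
P = 1/24 (P = (4*1**2)/96 = (4*1)*(1/96) = 4*(1/96) = 1/24 ≈ 0.041667)
P*(s(-7) + D(8, -7)) = ((2 - 7) + (-1 - 3*(-7)))/24 = (-5 + (-1 + 21))/24 = (-5 + 20)/24 = (1/24)*15 = 5/8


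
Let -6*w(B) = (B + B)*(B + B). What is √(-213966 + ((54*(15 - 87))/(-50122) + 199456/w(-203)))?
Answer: I*√5537939604922966182/5087383 ≈ 462.57*I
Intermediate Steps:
w(B) = -2*B²/3 (w(B) = -(B + B)*(B + B)/6 = -2*B*2*B/6 = -2*B²/3)
√(-213966 + ((54*(15 - 87))/(-50122) + 199456/w(-203))) = √(-213966 + ((54*(15 - 87))/(-50122) + 199456/((-⅔*(-203)²)))) = √(-213966 + ((54*(-72))*(-1/50122) + 199456/((-⅔*41209)))) = √(-213966 + (-3888*(-1/50122) + 199456/(-82418/3))) = √(-213966 + (1944/25061 + 199456*(-3/82418))) = √(-213966 + (1944/25061 - 299184/41209)) = √(-213966 - 7417739928/1032738749) = √(-220978396908462/1032738749) = I*√5537939604922966182/5087383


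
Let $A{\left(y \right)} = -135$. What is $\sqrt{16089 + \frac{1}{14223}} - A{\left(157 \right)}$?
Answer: $135 + \frac{2 \sqrt{813675955026}}{14223} \approx 261.84$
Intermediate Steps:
$\sqrt{16089 + \frac{1}{14223}} - A{\left(157 \right)} = \sqrt{16089 + \frac{1}{14223}} - -135 = \sqrt{16089 + \frac{1}{14223}} + 135 = \sqrt{\frac{228833848}{14223}} + 135 = \frac{2 \sqrt{813675955026}}{14223} + 135 = 135 + \frac{2 \sqrt{813675955026}}{14223}$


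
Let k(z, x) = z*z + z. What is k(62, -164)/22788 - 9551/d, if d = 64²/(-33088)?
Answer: 3125676755/40512 ≈ 77154.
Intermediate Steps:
k(z, x) = z + z² (k(z, x) = z² + z = z + z²)
d = -64/517 (d = 4096*(-1/33088) = -64/517 ≈ -0.12379)
k(62, -164)/22788 - 9551/d = (62*(1 + 62))/22788 - 9551/(-64/517) = (62*63)*(1/22788) - 9551*(-517/64) = 3906*(1/22788) + 4937867/64 = 217/1266 + 4937867/64 = 3125676755/40512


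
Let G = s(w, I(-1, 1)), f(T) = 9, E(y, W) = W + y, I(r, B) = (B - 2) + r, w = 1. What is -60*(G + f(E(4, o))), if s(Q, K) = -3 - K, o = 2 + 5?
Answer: -480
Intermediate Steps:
I(r, B) = -2 + B + r (I(r, B) = (-2 + B) + r = -2 + B + r)
o = 7
G = -1 (G = -3 - (-2 + 1 - 1) = -3 - 1*(-2) = -3 + 2 = -1)
-60*(G + f(E(4, o))) = -60*(-1 + 9) = -60*8 = -480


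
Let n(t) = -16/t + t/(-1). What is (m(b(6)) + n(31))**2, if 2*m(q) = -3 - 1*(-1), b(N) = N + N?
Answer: 1016064/961 ≈ 1057.3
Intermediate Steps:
b(N) = 2*N
m(q) = -1 (m(q) = (-3 - 1*(-1))/2 = (-3 + 1)/2 = (1/2)*(-2) = -1)
n(t) = -t - 16/t (n(t) = -16/t + t*(-1) = -16/t - t = -t - 16/t)
(m(b(6)) + n(31))**2 = (-1 + (-1*31 - 16/31))**2 = (-1 + (-31 - 16*1/31))**2 = (-1 + (-31 - 16/31))**2 = (-1 - 977/31)**2 = (-1008/31)**2 = 1016064/961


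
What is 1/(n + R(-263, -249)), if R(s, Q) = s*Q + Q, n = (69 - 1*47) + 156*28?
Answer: 1/69628 ≈ 1.4362e-5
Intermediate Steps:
n = 4390 (n = (69 - 47) + 4368 = 22 + 4368 = 4390)
R(s, Q) = Q + Q*s (R(s, Q) = Q*s + Q = Q + Q*s)
1/(n + R(-263, -249)) = 1/(4390 - 249*(1 - 263)) = 1/(4390 - 249*(-262)) = 1/(4390 + 65238) = 1/69628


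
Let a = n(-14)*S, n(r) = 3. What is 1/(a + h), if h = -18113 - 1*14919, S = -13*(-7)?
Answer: -1/32759 ≈ -3.0526e-5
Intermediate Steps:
S = 91
h = -33032 (h = -18113 - 14919 = -33032)
a = 273 (a = 3*91 = 273)
1/(a + h) = 1/(273 - 33032) = 1/(-32759) = -1/32759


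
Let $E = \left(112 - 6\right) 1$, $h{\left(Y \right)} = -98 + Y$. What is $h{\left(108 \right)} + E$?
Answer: $116$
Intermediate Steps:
$E = 106$ ($E = 106 \cdot 1 = 106$)
$h{\left(108 \right)} + E = \left(-98 + 108\right) + 106 = 10 + 106 = 116$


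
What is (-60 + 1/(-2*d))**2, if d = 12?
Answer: 2076481/576 ≈ 3605.0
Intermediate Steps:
(-60 + 1/(-2*d))**2 = (-60 + 1/(-2*12))**2 = (-60 + 1/(-24))**2 = (-60 - 1/24)**2 = (-1441/24)**2 = 2076481/576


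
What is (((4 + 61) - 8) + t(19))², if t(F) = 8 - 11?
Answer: 2916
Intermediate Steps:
t(F) = -3
(((4 + 61) - 8) + t(19))² = (((4 + 61) - 8) - 3)² = ((65 - 8) - 3)² = (57 - 3)² = 54² = 2916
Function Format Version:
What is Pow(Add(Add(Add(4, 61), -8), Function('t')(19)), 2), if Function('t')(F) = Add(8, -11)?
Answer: 2916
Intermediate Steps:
Function('t')(F) = -3
Pow(Add(Add(Add(4, 61), -8), Function('t')(19)), 2) = Pow(Add(Add(Add(4, 61), -8), -3), 2) = Pow(Add(Add(65, -8), -3), 2) = Pow(Add(57, -3), 2) = Pow(54, 2) = 2916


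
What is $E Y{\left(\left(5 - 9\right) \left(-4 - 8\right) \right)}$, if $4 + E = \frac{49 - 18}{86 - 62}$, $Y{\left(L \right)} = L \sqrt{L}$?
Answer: $- 520 \sqrt{3} \approx -900.67$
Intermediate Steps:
$Y{\left(L \right)} = L^{\frac{3}{2}}$
$E = - \frac{65}{24}$ ($E = -4 + \frac{49 - 18}{86 - 62} = -4 + \frac{31}{24} = - \frac{65}{24} \approx -2.7083$)
$E Y{\left(\left(5 - 9\right) \left(-4 - 8\right) \right)} = - \frac{65 \left(\left(5 - 9\right) \left(-4 - 8\right)\right)^{\frac{3}{2}}}{24} = - \frac{65 \left(\left(-4\right) \left(-12\right)\right)^{\frac{3}{2}}}{24} = - \frac{65 \cdot 48^{\frac{3}{2}}}{24} = - \frac{65 \cdot 192 \sqrt{3}}{24} = - 520 \sqrt{3}$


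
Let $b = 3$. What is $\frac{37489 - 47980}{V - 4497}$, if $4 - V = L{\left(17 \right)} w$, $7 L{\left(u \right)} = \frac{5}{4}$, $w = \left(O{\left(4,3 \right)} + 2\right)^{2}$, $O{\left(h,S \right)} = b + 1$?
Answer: $\frac{73437}{31496} \approx 2.3316$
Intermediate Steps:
$O{\left(h,S \right)} = 4$ ($O{\left(h,S \right)} = 3 + 1 = 4$)
$w = 36$ ($w = \left(4 + 2\right)^{2} = 6^{2} = 36$)
$L{\left(u \right)} = \frac{5}{28}$ ($L{\left(u \right)} = \frac{5 \cdot \frac{1}{4}}{7} = \frac{1}{7} \cdot \frac{5}{4} = \frac{5}{28}$)
$V = - \frac{17}{7}$ ($V = 4 - \frac{5}{28} \cdot 36 = 4 - \frac{45}{7} = - \frac{17}{7} \approx -2.4286$)
$\frac{37489 - 47980}{V - 4497} = \frac{37489 - 47980}{- \frac{17}{7} - 4497} = - \frac{10491}{- \frac{31496}{7}} = \left(-10491\right) \left(- \frac{7}{31496}\right) = \frac{73437}{31496}$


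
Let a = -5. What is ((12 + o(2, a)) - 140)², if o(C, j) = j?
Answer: 17689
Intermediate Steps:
((12 + o(2, a)) - 140)² = ((12 - 5) - 140)² = (7 - 140)² = (-133)² = 17689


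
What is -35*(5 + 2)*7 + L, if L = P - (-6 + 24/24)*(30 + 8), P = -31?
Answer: -1556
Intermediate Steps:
L = 159 (L = -31 - (-6 + 24/24)*(30 + 8) = -31 - (-6 + 24*(1/24))*38 = -31 - (-6 + 1)*38 = -31 - (-5)*38 = -31 - 1*(-190) = -31 + 190 = 159)
-35*(5 + 2)*7 + L = -35*(5 + 2)*7 + 159 = -245*7 + 159 = -35*49 + 159 = -1715 + 159 = -1556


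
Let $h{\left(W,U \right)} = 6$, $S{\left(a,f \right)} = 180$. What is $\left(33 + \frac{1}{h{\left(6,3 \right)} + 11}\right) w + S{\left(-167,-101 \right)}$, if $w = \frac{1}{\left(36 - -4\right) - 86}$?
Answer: $\frac{70099}{391} \approx 179.28$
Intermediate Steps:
$w = - \frac{1}{46}$ ($w = \frac{1}{\left(36 + 4\right) - 86} = \frac{1}{40 - 86} = \frac{1}{-46} = - \frac{1}{46} \approx -0.021739$)
$\left(33 + \frac{1}{h{\left(6,3 \right)} + 11}\right) w + S{\left(-167,-101 \right)} = \left(33 + \frac{1}{6 + 11}\right) \left(- \frac{1}{46}\right) + 180 = \left(33 + \frac{1}{17}\right) \left(- \frac{1}{46}\right) + 180 = \frac{562}{17} \left(- \frac{1}{46}\right) + 180 = - \frac{281}{391} + 180 = \frac{70099}{391}$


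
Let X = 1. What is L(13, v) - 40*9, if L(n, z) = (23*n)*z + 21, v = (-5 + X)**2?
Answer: 4445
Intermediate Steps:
v = 16 (v = (-5 + 1)**2 = (-4)**2 = 16)
L(n, z) = 21 + 23*n*z (L(n, z) = 23*n*z + 21 = 21 + 23*n*z)
L(13, v) - 40*9 = (21 + 23*13*16) - 40*9 = (21 + 4784) - 360 = 4805 - 360 = 4445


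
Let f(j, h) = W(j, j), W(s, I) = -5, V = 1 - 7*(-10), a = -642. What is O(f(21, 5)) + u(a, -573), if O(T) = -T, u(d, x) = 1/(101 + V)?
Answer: 861/172 ≈ 5.0058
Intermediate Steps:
V = 71 (V = 1 + 70 = 71)
f(j, h) = -5
u(d, x) = 1/172 (u(d, x) = 1/(101 + 71) = 1/172)
O(f(21, 5)) + u(a, -573) = -1*(-5) + 1/172 = 5 + 1/172 = 861/172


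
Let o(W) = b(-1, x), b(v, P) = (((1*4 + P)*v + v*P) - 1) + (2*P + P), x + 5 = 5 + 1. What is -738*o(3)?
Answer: 2952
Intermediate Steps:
x = 1 (x = -5 + (5 + 1) = -5 + 6 = 1)
b(v, P) = -1 + 3*P + P*v + v*(4 + P) (b(v, P) = (((4 + P)*v + P*v) - 1) + 3*P = ((v*(4 + P) + P*v) - 1) + 3*P = ((P*v + v*(4 + P)) - 1) + 3*P = (-1 + P*v + v*(4 + P)) + 3*P = -1 + 3*P + P*v + v*(4 + P))
o(W) = -4 (o(W) = -1 + 3*1 + 4*(-1) + 2*1*(-1) = -1 + 3 - 4 - 2 = -4)
-738*o(3) = -738*(-4) = 2952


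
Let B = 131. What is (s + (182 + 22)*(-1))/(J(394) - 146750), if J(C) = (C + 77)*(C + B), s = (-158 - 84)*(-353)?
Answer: 85222/100525 ≈ 0.84777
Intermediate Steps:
s = 85426 (s = -242*(-353) = 85426)
J(C) = (77 + C)*(131 + C) (J(C) = (C + 77)*(C + 131) = (77 + C)*(131 + C))
(s + (182 + 22)*(-1))/(J(394) - 146750) = (85426 + (182 + 22)*(-1))/((10087 + 394**2 + 208*394) - 146750) = (85426 + 204*(-1))/((10087 + 155236 + 81952) - 146750) = (85426 - 204)/(247275 - 146750) = 85222/100525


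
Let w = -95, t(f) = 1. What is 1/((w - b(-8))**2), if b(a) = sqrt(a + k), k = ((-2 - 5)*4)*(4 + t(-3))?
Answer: (95 + 2*I*sqrt(37))**(-2) ≈ 0.0001055 - 2.747e-5*I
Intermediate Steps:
k = -140 (k = ((-2 - 5)*4)*(4 + 1) = -7*4*5 = -28*5 = -140)
b(a) = sqrt(-140 + a) (b(a) = sqrt(a - 140) = sqrt(-140 + a))
1/((w - b(-8))**2) = 1/((-95 - sqrt(-140 - 8))**2) = 1/((-95 - sqrt(-148))**2) = 1/((-95 - 2*I*sqrt(37))**2) = (-95 - 2*I*sqrt(37))**(-2)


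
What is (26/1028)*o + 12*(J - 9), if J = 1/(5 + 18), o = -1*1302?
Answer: -829953/5911 ≈ -140.41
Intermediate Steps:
o = -1302
J = 1/23 ≈ 0.043478
(26/1028)*o + 12*(J - 9) = (26/1028)*(-1302) + 12*(1/23 - 9) = (26*(1/1028))*(-1302) + 12*(-206/23) = (13/514)*(-1302) - 2472/23 = -8463/257 - 2472/23 = -829953/5911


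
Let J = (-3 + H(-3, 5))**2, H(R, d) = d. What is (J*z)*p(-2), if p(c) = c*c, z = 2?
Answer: 32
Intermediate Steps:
J = 4 (J = (-3 + 5)**2 = 2**2 = 4)
p(c) = c**2
(J*z)*p(-2) = (4*2)*(-2)**2 = 8*4 = 32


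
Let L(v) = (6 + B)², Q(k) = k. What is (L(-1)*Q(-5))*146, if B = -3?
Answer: -6570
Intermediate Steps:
L(v) = 9 (L(v) = (6 - 3)² = 3² = 9)
(L(-1)*Q(-5))*146 = (9*(-5))*146 = -45*146 = -6570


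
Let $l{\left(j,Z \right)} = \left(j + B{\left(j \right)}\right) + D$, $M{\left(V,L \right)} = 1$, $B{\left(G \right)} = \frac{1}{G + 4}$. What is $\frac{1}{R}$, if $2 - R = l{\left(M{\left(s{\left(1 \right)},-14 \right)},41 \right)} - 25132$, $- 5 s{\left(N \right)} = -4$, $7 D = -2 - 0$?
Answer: $\frac{35}{879658} \approx 3.9788 \cdot 10^{-5}$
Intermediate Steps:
$B{\left(G \right)} = \frac{1}{4 + G}$
$D = - \frac{2}{7}$ ($D = \frac{-2 - 0}{7} = \frac{-2 + 0}{7} = \frac{1}{7} \left(-2\right) = - \frac{2}{7} \approx -0.28571$)
$s{\left(N \right)} = \frac{4}{5}$ ($s{\left(N \right)} = \left(- \frac{1}{5}\right) \left(-4\right) = \frac{4}{5}$)
$l{\left(j,Z \right)} = - \frac{2}{7} + j + \frac{1}{4 + j}$ ($l{\left(j,Z \right)} = \left(j + \frac{1}{4 + j}\right) - \frac{2}{7} = - \frac{2}{7} + j + \frac{1}{4 + j}$)
$R = \frac{879658}{35}$ ($R = 2 - \left(\frac{7 + \left(-2 + 7 \cdot 1\right) \left(4 + 1\right)}{7 \left(4 + 1\right)} - 25132\right) = 2 - \left(\frac{7 + \left(-2 + 7\right) 5}{7 \cdot 5} - 25132\right) = 2 - \left(\frac{1}{7} \cdot \frac{1}{5} \left(7 + 5 \cdot 5\right) - 25132\right) = 2 - \left(\frac{1}{7} \cdot \frac{1}{5} \left(7 + 25\right) - 25132\right) = 2 - \left(\frac{1}{7} \cdot \frac{1}{5} \cdot 32 - 25132\right) = 2 - \left(\frac{32}{35} - 25132\right) = 2 - - \frac{879588}{35} = 2 + \frac{879588}{35} = \frac{879658}{35} \approx 25133.0$)
$\frac{1}{R} = \frac{1}{\frac{879658}{35}} = \frac{35}{879658}$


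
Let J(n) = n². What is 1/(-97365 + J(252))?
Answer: -1/33861 ≈ -2.9533e-5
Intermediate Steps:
1/(-97365 + J(252)) = 1/(-97365 + 252²) = 1/(-97365 + 63504) = 1/(-33861) = -1/33861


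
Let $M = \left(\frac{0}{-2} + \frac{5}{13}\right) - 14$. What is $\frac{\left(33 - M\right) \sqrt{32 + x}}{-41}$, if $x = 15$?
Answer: $- \frac{606 \sqrt{47}}{533} \approx -7.7946$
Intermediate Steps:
$M = - \frac{177}{13}$ ($M = \left(0 \left(- \frac{1}{2}\right) + 5 \cdot \frac{1}{13}\right) - 14 = \left(0 + \frac{5}{13}\right) - 14 = \frac{5}{13} - 14 = - \frac{177}{13} \approx -13.615$)
$\frac{\left(33 - M\right) \sqrt{32 + x}}{-41} = \frac{\left(33 - - \frac{177}{13}\right) \sqrt{32 + 15}}{-41} = \left(33 + \frac{177}{13}\right) \sqrt{47} \left(- \frac{1}{41}\right) = \frac{606 \sqrt{47}}{13} \left(- \frac{1}{41}\right) = - \frac{606 \sqrt{47}}{533}$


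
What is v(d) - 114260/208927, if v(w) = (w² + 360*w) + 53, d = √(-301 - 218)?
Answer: -97474242/208927 + 360*I*√519 ≈ -466.55 + 8201.4*I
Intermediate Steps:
d = I*√519 (d = √(-519) = I*√519 ≈ 22.782*I)
v(w) = 53 + w² + 360*w
v(d) - 114260/208927 = (53 + (I*√519)² + 360*(I*√519)) - 114260/208927 = (53 - 519 + 360*I*√519) - 114260/208927 = (-466 + 360*I*√519) - 1*114260/208927 = (-466 + 360*I*√519) - 114260/208927 = -97474242/208927 + 360*I*√519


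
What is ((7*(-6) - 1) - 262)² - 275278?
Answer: -182253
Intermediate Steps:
((7*(-6) - 1) - 262)² - 275278 = ((-42 - 1) - 262)² - 275278 = (-43 - 262)² - 275278 = (-305)² - 275278 = 93025 - 275278 = -182253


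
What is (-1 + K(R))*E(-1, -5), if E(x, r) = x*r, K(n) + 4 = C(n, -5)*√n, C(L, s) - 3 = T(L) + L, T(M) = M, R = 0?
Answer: -25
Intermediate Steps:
C(L, s) = 3 + 2*L (C(L, s) = 3 + (L + L) = 3 + 2*L)
K(n) = -4 + √n*(3 + 2*n) (K(n) = -4 + (3 + 2*n)*√n = -4 + √n*(3 + 2*n))
E(x, r) = r*x
(-1 + K(R))*E(-1, -5) = (-1 + (-4 + √0*(3 + 2*0)))*(-5*(-1)) = (-1 + (-4 + 0*(3 + 0)))*5 = (-1 + (-4 + 0*3))*5 = (-1 + (-4 + 0))*5 = (-1 - 4)*5 = -5*5 = -25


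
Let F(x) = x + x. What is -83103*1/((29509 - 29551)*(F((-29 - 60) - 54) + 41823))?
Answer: 27701/581518 ≈ 0.047636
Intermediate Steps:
F(x) = 2*x
-83103*1/((29509 - 29551)*(F((-29 - 60) - 54) + 41823)) = -83103*1/((29509 - 29551)*(2*((-29 - 60) - 54) + 41823)) = -83103*(-1/(42*(2*(-89 - 54) + 41823))) = -83103*(-1/(42*(2*(-143) + 41823))) = -83103*(-1/(42*(-286 + 41823))) = -83103/(41537*(-42)) = -83103/(-1744554) = -83103*(-1/1744554) = 27701/581518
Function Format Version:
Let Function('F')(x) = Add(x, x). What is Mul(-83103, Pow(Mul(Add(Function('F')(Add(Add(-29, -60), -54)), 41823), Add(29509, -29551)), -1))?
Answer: Rational(27701, 581518) ≈ 0.047636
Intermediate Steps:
Function('F')(x) = Mul(2, x)
Mul(-83103, Pow(Mul(Add(Function('F')(Add(Add(-29, -60), -54)), 41823), Add(29509, -29551)), -1)) = Mul(-83103, Pow(Mul(Add(Mul(2, Add(Add(-29, -60), -54)), 41823), Add(29509, -29551)), -1)) = Mul(-83103, Pow(Mul(Add(Mul(2, Add(-89, -54)), 41823), -42), -1)) = Mul(-83103, Pow(Mul(Add(Mul(2, -143), 41823), -42), -1)) = Mul(-83103, Pow(Mul(Add(-286, 41823), -42), -1)) = Mul(-83103, Pow(Mul(41537, -42), -1)) = Mul(-83103, Pow(-1744554, -1)) = Mul(-83103, Rational(-1, 1744554)) = Rational(27701, 581518)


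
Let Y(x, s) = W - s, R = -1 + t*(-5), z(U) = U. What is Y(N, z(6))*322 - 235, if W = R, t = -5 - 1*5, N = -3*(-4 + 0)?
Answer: 13611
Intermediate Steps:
N = 12 (N = -3*(-4) = 12)
t = -10 (t = -5 - 5 = -10)
R = 49 (R = -1 - 10*(-5) = -1 + 50 = 49)
W = 49
Y(x, s) = 49 - s
Y(N, z(6))*322 - 235 = (49 - 1*6)*322 - 235 = (49 - 6)*322 - 235 = 43*322 - 235 = 13846 - 235 = 13611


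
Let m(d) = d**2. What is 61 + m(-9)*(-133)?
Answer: -10712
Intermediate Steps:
61 + m(-9)*(-133) = 61 + (-9)**2*(-133) = 61 + 81*(-133) = 61 - 10773 = -10712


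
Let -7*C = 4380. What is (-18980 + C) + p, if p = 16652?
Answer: -20676/7 ≈ -2953.7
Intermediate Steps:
C = -4380/7 (C = -⅐*4380 = -4380/7 ≈ -625.71)
(-18980 + C) + p = (-18980 - 4380/7) + 16652 = -137240/7 + 16652 = -20676/7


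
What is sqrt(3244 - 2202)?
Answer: sqrt(1042) ≈ 32.280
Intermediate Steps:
sqrt(3244 - 2202) = sqrt(1042)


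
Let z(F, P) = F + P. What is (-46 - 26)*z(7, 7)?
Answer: -1008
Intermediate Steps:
(-46 - 26)*z(7, 7) = (-46 - 26)*(7 + 7) = -72*14 = -1008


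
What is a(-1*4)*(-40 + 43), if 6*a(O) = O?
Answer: -2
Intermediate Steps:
a(O) = O/6
a(-1*4)*(-40 + 43) = ((-1*4)/6)*(-40 + 43) = ((1/6)*(-4))*3 = -2/3*3 = -2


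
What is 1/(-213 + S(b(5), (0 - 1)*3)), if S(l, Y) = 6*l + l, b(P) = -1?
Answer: -1/220 ≈ -0.0045455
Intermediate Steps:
S(l, Y) = 7*l
1/(-213 + S(b(5), (0 - 1)*3)) = 1/(-213 + 7*(-1)) = 1/(-213 - 7) = 1/(-220) = -1/220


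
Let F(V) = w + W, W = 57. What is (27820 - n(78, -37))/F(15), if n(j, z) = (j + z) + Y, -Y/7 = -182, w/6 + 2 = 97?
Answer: 465/11 ≈ 42.273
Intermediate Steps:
w = 570 (w = -12 + 6*97 = -12 + 582 = 570)
Y = 1274 (Y = -7*(-182) = 1274)
n(j, z) = 1274 + j + z (n(j, z) = (j + z) + 1274 = 1274 + j + z)
F(V) = 627 (F(V) = 570 + 57 = 627)
(27820 - n(78, -37))/F(15) = (27820 - (1274 + 78 - 37))/627 = (27820 - 1*1315)*(1/627) = (27820 - 1315)*(1/627) = 26505*(1/627) = 465/11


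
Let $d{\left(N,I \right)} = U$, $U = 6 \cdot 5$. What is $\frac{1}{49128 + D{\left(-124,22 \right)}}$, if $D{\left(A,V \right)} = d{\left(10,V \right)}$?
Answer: $\frac{1}{49158} \approx 2.0343 \cdot 10^{-5}$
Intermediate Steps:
$U = 30$
$d{\left(N,I \right)} = 30$
$D{\left(A,V \right)} = 30$
$\frac{1}{49128 + D{\left(-124,22 \right)}} = \frac{1}{49128 + 30} = \frac{1}{49158}$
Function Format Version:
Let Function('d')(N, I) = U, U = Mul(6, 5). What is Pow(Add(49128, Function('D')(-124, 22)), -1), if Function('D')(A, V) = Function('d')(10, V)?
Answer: Rational(1, 49158) ≈ 2.0343e-5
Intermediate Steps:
U = 30
Function('d')(N, I) = 30
Function('D')(A, V) = 30
Pow(Add(49128, Function('D')(-124, 22)), -1) = Pow(Add(49128, 30), -1) = Pow(49158, -1) = Rational(1, 49158)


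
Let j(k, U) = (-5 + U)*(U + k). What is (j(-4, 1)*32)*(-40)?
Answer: -15360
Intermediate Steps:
(j(-4, 1)*32)*(-40) = ((1² - 5*1 - 5*(-4) + 1*(-4))*32)*(-40) = ((1 - 5 + 20 - 4)*32)*(-40) = (12*32)*(-40) = 384*(-40) = -15360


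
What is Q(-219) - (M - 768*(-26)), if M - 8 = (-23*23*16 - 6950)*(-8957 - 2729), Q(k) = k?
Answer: -180148199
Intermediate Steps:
M = 180128012 (M = 8 + (-23*23*16 - 6950)*(-8957 - 2729) = 8 + (-529*16 - 6950)*(-11686) = 8 + (-8464 - 6950)*(-11686) = 8 - 15414*(-11686) = 8 + 180128004 = 180128012)
Q(-219) - (M - 768*(-26)) = -219 - (180128012 - 768*(-26)) = -219 - (180128012 - 1*(-19968)) = -219 - (180128012 + 19968) = -219 - 1*180147980 = -219 - 180147980 = -180148199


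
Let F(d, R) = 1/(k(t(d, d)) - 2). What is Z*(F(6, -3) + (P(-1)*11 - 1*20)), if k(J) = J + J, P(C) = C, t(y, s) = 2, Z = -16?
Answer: 488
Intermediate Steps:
k(J) = 2*J
F(d, R) = ½ (F(d, R) = 1/(2*2 - 2) = 1/(4 - 2) = 1/2 = ½)
Z*(F(6, -3) + (P(-1)*11 - 1*20)) = -16*(½ + (-1*11 - 1*20)) = -16*(½ + (-11 - 20)) = -16*(½ - 31) = -16*(-61/2) = 488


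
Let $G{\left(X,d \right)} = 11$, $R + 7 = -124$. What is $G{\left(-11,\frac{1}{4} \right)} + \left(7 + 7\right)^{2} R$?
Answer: $-25665$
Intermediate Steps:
$R = -131$ ($R = -7 - 124 = -131$)
$G{\left(-11,\frac{1}{4} \right)} + \left(7 + 7\right)^{2} R = 11 + \left(7 + 7\right)^{2} \left(-131\right) = 11 + 14^{2} \left(-131\right) = 11 + 196 \left(-131\right) = 11 - 25676 = -25665$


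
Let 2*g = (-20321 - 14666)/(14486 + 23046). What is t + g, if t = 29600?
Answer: 2221859413/75064 ≈ 29600.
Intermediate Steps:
g = -34987/75064 (g = ((-20321 - 14666)/(14486 + 23046))/2 = (-34987/37532)/2 = (-34987*1/37532)/2 = (½)*(-34987/37532) = -34987/75064 ≈ -0.46610)
t + g = 29600 - 34987/75064 = 2221859413/75064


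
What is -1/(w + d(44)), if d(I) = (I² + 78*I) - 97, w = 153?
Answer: -1/5424 ≈ -0.00018437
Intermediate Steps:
d(I) = -97 + I² + 78*I
-1/(w + d(44)) = -1/(153 + (-97 + 44² + 78*44)) = -1/(153 + (-97 + 1936 + 3432)) = -1/(153 + 5271) = -1/5424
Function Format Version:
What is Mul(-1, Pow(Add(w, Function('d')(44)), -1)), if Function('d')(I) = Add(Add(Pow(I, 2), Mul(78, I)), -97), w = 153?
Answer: Rational(-1, 5424) ≈ -0.00018437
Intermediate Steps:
Function('d')(I) = Add(-97, Pow(I, 2), Mul(78, I))
Mul(-1, Pow(Add(w, Function('d')(44)), -1)) = Mul(-1, Pow(Add(153, Add(-97, Pow(44, 2), Mul(78, 44))), -1)) = Mul(-1, Pow(Add(153, Add(-97, 1936, 3432)), -1)) = Mul(-1, Pow(Add(153, 5271), -1)) = Mul(-1, Pow(5424, -1)) = Mul(-1, Rational(1, 5424)) = Rational(-1, 5424)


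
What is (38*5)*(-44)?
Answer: -8360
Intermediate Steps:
(38*5)*(-44) = 190*(-44) = -8360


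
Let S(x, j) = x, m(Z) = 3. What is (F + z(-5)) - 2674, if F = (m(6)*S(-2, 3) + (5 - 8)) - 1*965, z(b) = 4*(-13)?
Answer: -3700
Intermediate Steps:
z(b) = -52
F = -974 (F = (3*(-2) + (5 - 8)) - 1*965 = (-6 - 3) - 965 = -9 - 965 = -974)
(F + z(-5)) - 2674 = (-974 - 52) - 2674 = -1026 - 2674 = -3700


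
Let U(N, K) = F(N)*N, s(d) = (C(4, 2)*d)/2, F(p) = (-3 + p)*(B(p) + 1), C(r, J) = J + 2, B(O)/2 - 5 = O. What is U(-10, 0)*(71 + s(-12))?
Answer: -54990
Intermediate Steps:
B(O) = 10 + 2*O
C(r, J) = 2 + J
F(p) = (-3 + p)*(11 + 2*p) (F(p) = (-3 + p)*((10 + 2*p) + 1) = (-3 + p)*(11 + 2*p))
s(d) = 2*d (s(d) = ((2 + 2)*d)/2 = (4*d)*(1/2) = 2*d)
U(N, K) = N*(-33 + 2*N**2 + 5*N) (U(N, K) = (-33 + 2*N**2 + 5*N)*N = N*(-33 + 2*N**2 + 5*N))
U(-10, 0)*(71 + s(-12)) = (-10*(-33 + 2*(-10)**2 + 5*(-10)))*(71 + 2*(-12)) = (-10*(-33 + 2*100 - 50))*(71 - 24) = -10*(-33 + 200 - 50)*47 = -10*117*47 = -1170*47 = -54990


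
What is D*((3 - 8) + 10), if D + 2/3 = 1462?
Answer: 21920/3 ≈ 7306.7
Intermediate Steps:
D = 4384/3 (D = -⅔ + 1462 = 4384/3 ≈ 1461.3)
D*((3 - 8) + 10) = 4384*((3 - 8) + 10)/3 = 4384*(-5 + 10)/3 = (4384/3)*5 = 21920/3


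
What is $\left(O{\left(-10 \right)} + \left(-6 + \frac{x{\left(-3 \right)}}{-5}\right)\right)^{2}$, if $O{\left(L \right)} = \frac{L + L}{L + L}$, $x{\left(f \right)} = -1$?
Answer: $\frac{576}{25} \approx 23.04$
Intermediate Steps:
$O{\left(L \right)} = 1$ ($O{\left(L \right)} = \frac{2 L}{2 L} = 2 L \frac{1}{2 L} = 1$)
$\left(O{\left(-10 \right)} + \left(-6 + \frac{x{\left(-3 \right)}}{-5}\right)\right)^{2} = \left(1 - \frac{29}{5}\right)^{2} = \left(- \frac{24}{5}\right)^{2} = \frac{576}{25}$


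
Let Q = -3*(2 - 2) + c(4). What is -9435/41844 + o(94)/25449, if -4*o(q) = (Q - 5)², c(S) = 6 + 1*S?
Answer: -20031070/88740663 ≈ -0.22573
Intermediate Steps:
c(S) = 6 + S
Q = 10 (Q = -3*(2 - 2) + (6 + 4) = -3*0 + 10 = 0 + 10 = 10)
o(q) = -25/4 (o(q) = -(10 - 5)²/4 = -¼*5² = -¼*25 = -25/4)
-9435/41844 + o(94)/25449 = -9435/41844 - 25/4/25449 = -9435*1/41844 - 25/4*1/25449 = -3145/13948 - 25/101796 = -20031070/88740663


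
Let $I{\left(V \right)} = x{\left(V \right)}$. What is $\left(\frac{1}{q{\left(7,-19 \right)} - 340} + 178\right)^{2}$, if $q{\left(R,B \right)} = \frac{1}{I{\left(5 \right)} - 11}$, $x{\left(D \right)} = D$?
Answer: $\frac{131981077264}{4165681} \approx 31683.0$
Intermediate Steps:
$I{\left(V \right)} = V$
$q{\left(R,B \right)} = - \frac{1}{6}$ ($q{\left(R,B \right)} = \frac{1}{5 - 11} = \frac{1}{-6} = - \frac{1}{6}$)
$\left(\frac{1}{q{\left(7,-19 \right)} - 340} + 178\right)^{2} = \left(\frac{1}{- \frac{1}{6} - 340} + 178\right)^{2} = \left(\frac{1}{- \frac{2041}{6}} + 178\right)^{2} = \left(- \frac{6}{2041} + 178\right)^{2} = \left(\frac{363292}{2041}\right)^{2} = \frac{131981077264}{4165681}$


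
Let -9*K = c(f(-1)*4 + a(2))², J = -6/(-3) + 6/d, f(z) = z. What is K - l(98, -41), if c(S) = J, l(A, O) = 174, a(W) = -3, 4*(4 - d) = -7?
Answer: -833314/4761 ≈ -175.03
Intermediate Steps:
d = 23/4 (d = 4 - ¼*(-7) = 4 + 7/4 = 23/4 ≈ 5.7500)
J = 70/23 (J = -6/(-3) + 6/(23/4) = -6*(-⅓) + 6*(4/23) = 2 + 24/23 = 70/23 ≈ 3.0435)
c(S) = 70/23
K = -4900/4761 (K = -(70/23)²/9 = -⅑*4900/529 = -4900/4761 ≈ -1.0292)
K - l(98, -41) = -4900/4761 - 1*174 = -4900/4761 - 174 = -833314/4761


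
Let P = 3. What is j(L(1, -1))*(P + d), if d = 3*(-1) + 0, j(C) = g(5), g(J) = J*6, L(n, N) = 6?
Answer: 0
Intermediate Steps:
g(J) = 6*J
j(C) = 30 (j(C) = 6*5 = 30)
d = -3 (d = -3 + 0 = -3)
j(L(1, -1))*(P + d) = 30*(3 - 3) = 30*0 = 0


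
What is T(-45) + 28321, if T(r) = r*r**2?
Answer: -62804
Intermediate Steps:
T(r) = r**3
T(-45) + 28321 = (-45)**3 + 28321 = -91125 + 28321 = -62804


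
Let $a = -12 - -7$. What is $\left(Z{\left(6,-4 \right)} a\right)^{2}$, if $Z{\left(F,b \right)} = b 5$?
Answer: $10000$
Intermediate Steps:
$a = -5$ ($a = -12 + 7 = -5$)
$Z{\left(F,b \right)} = 5 b$
$\left(Z{\left(6,-4 \right)} a\right)^{2} = \left(5 \left(-4\right) \left(-5\right)\right)^{2} = \left(\left(-20\right) \left(-5\right)\right)^{2} = 100^{2} = 10000$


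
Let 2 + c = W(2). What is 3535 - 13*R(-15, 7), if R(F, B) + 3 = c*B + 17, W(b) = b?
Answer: 3353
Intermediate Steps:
c = 0 (c = -2 + 2 = 0)
R(F, B) = 14 (R(F, B) = -3 + (0*B + 17) = -3 + (0 + 17) = -3 + 17 = 14)
3535 - 13*R(-15, 7) = 3535 - 13*14 = 3535 - 1*182 = 3535 - 182 = 3353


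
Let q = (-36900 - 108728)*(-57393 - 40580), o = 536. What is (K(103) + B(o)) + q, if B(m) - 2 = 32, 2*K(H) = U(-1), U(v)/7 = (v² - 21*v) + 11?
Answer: 28535224387/2 ≈ 1.4268e+10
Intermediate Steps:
U(v) = 77 - 147*v + 7*v² (U(v) = 7*((v² - 21*v) + 11) = 7*(11 + v² - 21*v) = 77 - 147*v + 7*v²)
K(H) = 231/2 (K(H) = (77 - 147*(-1) + 7*(-1)²)/2 = (77 + 147 + 7*1)/2 = (77 + 147 + 7)/2 = (½)*231 = 231/2)
B(m) = 34 (B(m) = 2 + 32 = 34)
q = 14267612044 (q = -145628*(-97973) = 14267612044)
(K(103) + B(o)) + q = (231/2 + 34) + 14267612044 = 299/2 + 14267612044 = 28535224387/2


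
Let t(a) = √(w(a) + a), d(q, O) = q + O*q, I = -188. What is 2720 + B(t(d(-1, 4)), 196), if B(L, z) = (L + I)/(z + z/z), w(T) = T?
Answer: 535652/197 + I*√10/197 ≈ 2719.0 + 0.016052*I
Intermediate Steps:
t(a) = √2*√a (t(a) = √(a + a) = √(2*a) = √2*√a)
B(L, z) = (-188 + L)/(1 + z) (B(L, z) = (L - 188)/(z + z/z) = (-188 + L)/(z + 1) = (-188 + L)/(1 + z))
2720 + B(t(d(-1, 4)), 196) = 2720 + (-188 + √2*√(-(1 + 4)))/(1 + 196) = 2720 + (-188 + √2*√(-1*5))/197 = 2720 + (-188 + √2*√(-5))/197 = 2720 + (-188 + √2*(I*√5))/197 = 2720 + (-188 + I*√10)/197 = 2720 + (-188/197 + I*√10/197) = 535652/197 + I*√10/197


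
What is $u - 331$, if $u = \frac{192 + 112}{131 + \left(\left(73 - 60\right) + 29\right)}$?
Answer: $- \frac{56959}{173} \approx -329.24$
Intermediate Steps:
$u = \frac{304}{173}$ ($u = \frac{304}{131 + \left(13 + 29\right)} = \frac{304}{131 + 42} = \frac{304}{173} \approx 1.7572$)
$u - 331 = \frac{304}{173} - 331 = - \frac{56959}{173}$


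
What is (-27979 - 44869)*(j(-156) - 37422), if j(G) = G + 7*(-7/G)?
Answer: 106760911228/39 ≈ 2.7375e+9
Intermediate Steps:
j(G) = G - 49/G
(-27979 - 44869)*(j(-156) - 37422) = (-27979 - 44869)*((-156 - 49/(-156)) - 37422) = -72848*((-156 - 49*(-1/156)) - 37422) = -72848*((-156 + 49/156) - 37422) = -72848*(-24287/156 - 37422) = -72848*(-5862119/156) = 106760911228/39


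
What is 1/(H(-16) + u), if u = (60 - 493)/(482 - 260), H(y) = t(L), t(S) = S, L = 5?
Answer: 222/677 ≈ 0.32792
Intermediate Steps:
H(y) = 5
u = -433/222 ≈ -1.9505
1/(H(-16) + u) = 1/(5 - 433/222) = 1/(677/222) = 222/677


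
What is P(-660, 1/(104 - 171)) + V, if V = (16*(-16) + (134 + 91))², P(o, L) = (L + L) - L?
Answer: 64386/67 ≈ 960.99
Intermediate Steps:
P(o, L) = L (P(o, L) = 2*L - L = L)
V = 961 (V = (-256 + 225)² = (-31)² = 961)
P(-660, 1/(104 - 171)) + V = 1/(104 - 171) + 961 = 1/(-67) + 961 = -1/67 + 961 = 64386/67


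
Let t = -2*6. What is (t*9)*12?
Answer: -1296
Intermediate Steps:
t = -12
(t*9)*12 = -12*9*12 = -108*12 = -1296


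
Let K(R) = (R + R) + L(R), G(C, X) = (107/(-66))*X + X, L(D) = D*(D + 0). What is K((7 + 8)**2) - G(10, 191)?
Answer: 3378781/66 ≈ 51194.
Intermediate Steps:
L(D) = D**2 (L(D) = D*D = D**2)
G(C, X) = -41*X/66 (G(C, X) = (107*(-1/66))*X + X = -107*X/66 + X = -41*X/66)
K(R) = R**2 + 2*R (K(R) = (R + R) + R**2 = 2*R + R**2 = R**2 + 2*R)
K((7 + 8)**2) - G(10, 191) = (7 + 8)**2*(2 + (7 + 8)**2) - (-41)*191/66 = 15**2*(2 + 15**2) - 1*(-7831/66) = 225*(2 + 225) + 7831/66 = 225*227 + 7831/66 = 51075 + 7831/66 = 3378781/66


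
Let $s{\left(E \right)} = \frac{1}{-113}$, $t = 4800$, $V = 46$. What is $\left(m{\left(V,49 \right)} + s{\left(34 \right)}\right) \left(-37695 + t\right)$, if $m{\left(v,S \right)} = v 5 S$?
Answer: $- \frac{41892078555}{113} \approx -3.7073 \cdot 10^{8}$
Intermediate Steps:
$s{\left(E \right)} = - \frac{1}{113}$
$m{\left(v,S \right)} = 5 S v$ ($m{\left(v,S \right)} = 5 v S = 5 S v$)
$\left(m{\left(V,49 \right)} + s{\left(34 \right)}\right) \left(-37695 + t\right) = \left(5 \cdot 49 \cdot 46 - \frac{1}{113}\right) \left(-37695 + 4800\right) = \left(11270 - \frac{1}{113}\right) \left(-32895\right) = \frac{1273509}{113} \left(-32895\right) = - \frac{41892078555}{113}$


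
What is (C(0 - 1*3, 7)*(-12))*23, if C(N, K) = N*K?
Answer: 5796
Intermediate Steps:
C(N, K) = K*N
(C(0 - 1*3, 7)*(-12))*23 = ((7*(0 - 1*3))*(-12))*23 = ((7*(0 - 3))*(-12))*23 = ((7*(-3))*(-12))*23 = -21*(-12)*23 = 252*23 = 5796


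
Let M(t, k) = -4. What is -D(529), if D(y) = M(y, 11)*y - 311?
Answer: 2427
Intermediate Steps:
D(y) = -311 - 4*y (D(y) = -4*y - 311 = -311 - 4*y)
-D(529) = -(-311 - 4*529) = -(-311 - 2116) = -1*(-2427) = 2427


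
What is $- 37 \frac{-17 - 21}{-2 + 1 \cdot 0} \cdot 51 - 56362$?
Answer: $-92215$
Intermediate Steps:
$- 37 \frac{-17 - 21}{-2 + 1 \cdot 0} \cdot 51 - 56362 = - 37 \left(- \frac{38}{-2 + 0}\right) 51 - 56362 = - 37 \left(- \frac{38}{-2}\right) 51 - 56362 = - 37 \left(\left(-38\right) \left(- \frac{1}{2}\right)\right) 51 - 56362 = \left(-37\right) 19 \cdot 51 - 56362 = \left(-703\right) 51 - 56362 = -35853 - 56362 = -92215$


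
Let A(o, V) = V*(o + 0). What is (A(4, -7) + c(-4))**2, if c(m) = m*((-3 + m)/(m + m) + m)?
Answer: 961/4 ≈ 240.25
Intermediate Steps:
A(o, V) = V*o
c(m) = m*(m + (-3 + m)/(2*m)) (c(m) = m*((-3 + m)/((2*m)) + m) = m*((-3 + m)*(1/(2*m)) + m) = m*((-3 + m)/(2*m) + m) = m*(m + (-3 + m)/(2*m)))
(A(4, -7) + c(-4))**2 = (-7*4 + (-3/2 + (-4)**2 + (1/2)*(-4)))**2 = (-28 + (-3/2 + 16 - 2))**2 = (-28 + 25/2)**2 = (-31/2)**2 = 961/4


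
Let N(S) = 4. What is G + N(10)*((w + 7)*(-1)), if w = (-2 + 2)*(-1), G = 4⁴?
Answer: 228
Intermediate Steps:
G = 256
w = 0 (w = 0*(-1) = 0)
G + N(10)*((w + 7)*(-1)) = 256 + 4*((0 + 7)*(-1)) = 256 + 4*(7*(-1)) = 256 + 4*(-7) = 256 - 28 = 228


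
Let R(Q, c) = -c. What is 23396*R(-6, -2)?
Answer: 46792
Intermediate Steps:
23396*R(-6, -2) = 23396*(-1*(-2)) = 23396*2 = 46792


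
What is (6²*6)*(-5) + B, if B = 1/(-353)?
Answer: -381241/353 ≈ -1080.0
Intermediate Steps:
B = -1/353 ≈ -0.0028329
(6²*6)*(-5) + B = (6²*6)*(-5) - 1/353 = (36*6)*(-5) - 1/353 = 216*(-5) - 1/353 = -1080 - 1/353 = -381241/353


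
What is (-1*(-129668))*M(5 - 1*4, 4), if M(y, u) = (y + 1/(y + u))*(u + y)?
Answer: 778008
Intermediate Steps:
M(y, u) = (u + y)*(y + 1/(u + y)) (M(y, u) = (y + 1/(u + y))*(u + y) = (u + y)*(y + 1/(u + y)))
(-1*(-129668))*M(5 - 1*4, 4) = (-1*(-129668))*(1 + (5 - 1*4)² + 4*(5 - 1*4)) = 129668*(1 + (5 - 4)² + 4*(5 - 4)) = 129668*(1 + 1² + 4*1) = 129668*(1 + 1 + 4) = 129668*6 = 778008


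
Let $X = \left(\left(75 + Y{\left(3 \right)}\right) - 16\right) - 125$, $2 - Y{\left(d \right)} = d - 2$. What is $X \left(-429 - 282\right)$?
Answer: $46215$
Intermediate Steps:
$Y{\left(d \right)} = 4 - d$ ($Y{\left(d \right)} = 2 - \left(d - 2\right) = 2 - \left(-2 + d\right) = 4 - d$)
$X = -65$ ($X = \left(\left(75 + \left(4 - 3\right)\right) - 16\right) - 125 = \left(\left(75 + 1\right) - 16\right) - 125 = \left(76 - 16\right) - 125 = 60 - 125 = -65$)
$X \left(-429 - 282\right) = - 65 \left(-429 - 282\right) = \left(-65\right) \left(-711\right) = 46215$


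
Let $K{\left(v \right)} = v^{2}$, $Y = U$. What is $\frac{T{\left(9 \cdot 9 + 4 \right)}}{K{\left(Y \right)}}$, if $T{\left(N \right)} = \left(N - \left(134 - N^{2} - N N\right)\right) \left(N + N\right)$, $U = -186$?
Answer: $\frac{1224085}{17298} \approx 70.765$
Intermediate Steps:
$Y = -186$
$T{\left(N \right)} = 2 N \left(-134 + N + 2 N^{2}\right)$ ($T{\left(N \right)} = \left(N + \left(\left(N^{2} + N^{2}\right) - 134\right)\right) 2 N = \left(N + \left(2 N^{2} - 134\right)\right) 2 N = \left(N + \left(-134 + 2 N^{2}\right)\right) 2 N = \left(-134 + N + 2 N^{2}\right) 2 N = 2 N \left(-134 + N + 2 N^{2}\right)$)
$\frac{T{\left(9 \cdot 9 + 4 \right)}}{K{\left(Y \right)}} = \frac{2 \left(9 \cdot 9 + 4\right) \left(-134 + \left(9 \cdot 9 + 4\right) + 2 \left(9 \cdot 9 + 4\right)^{2}\right)}{\left(-186\right)^{2}} = \frac{2 \left(81 + 4\right) \left(-134 + \left(81 + 4\right) + 2 \left(81 + 4\right)^{2}\right)}{34596} = 2 \cdot 85 \left(-134 + 85 + 2 \cdot 85^{2}\right) \frac{1}{34596} = 2 \cdot 85 \left(-134 + 85 + 2 \cdot 7225\right) \frac{1}{34596} = 2 \cdot 85 \left(-134 + 85 + 14450\right) \frac{1}{34596} = 2 \cdot 85 \cdot 14401 \cdot \frac{1}{34596} = 2448170 \cdot \frac{1}{34596} = \frac{1224085}{17298}$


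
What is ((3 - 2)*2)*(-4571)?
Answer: -9142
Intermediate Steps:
((3 - 2)*2)*(-4571) = (1*2)*(-4571) = 2*(-4571) = -9142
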